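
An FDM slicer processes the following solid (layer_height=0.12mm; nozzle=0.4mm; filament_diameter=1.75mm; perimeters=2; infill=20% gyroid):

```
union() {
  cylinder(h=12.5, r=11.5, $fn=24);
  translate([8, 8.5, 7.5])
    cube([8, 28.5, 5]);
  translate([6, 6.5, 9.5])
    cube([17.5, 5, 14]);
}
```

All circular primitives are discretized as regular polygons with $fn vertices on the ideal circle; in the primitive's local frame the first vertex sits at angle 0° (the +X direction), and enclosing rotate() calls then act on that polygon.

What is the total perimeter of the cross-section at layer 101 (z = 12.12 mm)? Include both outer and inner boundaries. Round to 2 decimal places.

At z = 12.12 mm: the r=11.5 cylinder gives a regular 24-gon of circumradius 11.5 (constant along its height) (perimeter = 2·24·11.500·sin(180°/24) = 72.05 mm); the 8×28.5 cube at (8, 8.5) contributes its full rectangle (perimeter 73.00 mm); the cube at (6, 6.5) is present — its section is the full 17.5×5 rectangle (perimeter 45.00 mm); Taking the union: the regions partially overlap (shared area 30.24 mm²), so the edge portions inside another operand are dropped and the merged outline is re-measured after clipping — boundary = 156.66 mm. Overall, the cross-section is a single solid region. Total boundary length (outer) = 156.66 mm.

156.66 mm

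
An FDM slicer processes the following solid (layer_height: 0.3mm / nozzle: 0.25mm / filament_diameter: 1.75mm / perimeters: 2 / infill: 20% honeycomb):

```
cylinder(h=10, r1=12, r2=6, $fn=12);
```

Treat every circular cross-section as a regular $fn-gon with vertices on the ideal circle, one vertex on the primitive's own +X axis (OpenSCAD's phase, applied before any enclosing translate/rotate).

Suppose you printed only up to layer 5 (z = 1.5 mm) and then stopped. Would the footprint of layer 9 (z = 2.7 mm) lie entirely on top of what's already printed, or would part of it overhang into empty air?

Compare the two slices. At z = 1.5: the cone (r1=12→r2=6) has section circumradius 11.100 here — a regular 12-gon (area = (12/2)·11.100²·sin(360°/12) = 369.63 mm²). At z = 2.7: the cone: at t=0.270 of its height the radius interpolates to r₁+(r₂−r₁)t = 10.380, giving a regular 12-gon of that circumradius (area = (12/2)·10.380²·sin(360°/12) = 323.23 mm²). Checking containment: the cross-section at z = 2.7 is a subset of the cross-section at z = 1.5.

entirely on top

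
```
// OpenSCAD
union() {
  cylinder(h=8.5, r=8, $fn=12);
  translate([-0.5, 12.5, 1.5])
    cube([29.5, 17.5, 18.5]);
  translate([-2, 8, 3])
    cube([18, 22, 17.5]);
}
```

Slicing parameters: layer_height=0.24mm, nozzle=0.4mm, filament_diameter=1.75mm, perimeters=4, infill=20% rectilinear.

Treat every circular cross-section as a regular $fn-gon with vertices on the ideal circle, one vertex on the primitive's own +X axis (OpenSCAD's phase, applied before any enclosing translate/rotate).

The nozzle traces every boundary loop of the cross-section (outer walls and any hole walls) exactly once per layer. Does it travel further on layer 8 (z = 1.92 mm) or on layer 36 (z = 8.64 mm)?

Layer 8 (z = 1.92): the r=8 cylinder gives a regular 12-gon of circumradius 8 (constant along its height) (perimeter = 2·12·8.000·sin(180°/12) = 49.69 mm); the cube at (-0.5, 12.5) (footprint 29.5×17.5) is included at this height (perimeter 94.00 mm); the cube at (-2, 8) does not reach this height (z outside [3, 20.5]); Combining (union): the 2 present regions are separate (no shared area or edge), so areas and boundary lengths simply add and each stays a separate island — boundary = 143.69 mm. So its perimeter = 143.69 mm. Layer 36 (z = 8.64): the cylinder is not intersected at this z (z outside [0, 8.5]); the cube at (-0.5, 12.5) (footprint 29.5×17.5) is included at this height (perimeter 94.00 mm); the 18×22 cube at (-2, 8) contributes its full rectangle (perimeter 80.00 mm); Combining (union): the regions partially overlap (shared area 288.75 mm²), so the edge portions inside another operand are dropped and the merged outline is re-measured after clipping — boundary = 106.00 mm. So its perimeter = 106.00 mm. Layer 8 is larger (143.69 vs 106.00 mm).

layer 8 (z = 1.92 mm)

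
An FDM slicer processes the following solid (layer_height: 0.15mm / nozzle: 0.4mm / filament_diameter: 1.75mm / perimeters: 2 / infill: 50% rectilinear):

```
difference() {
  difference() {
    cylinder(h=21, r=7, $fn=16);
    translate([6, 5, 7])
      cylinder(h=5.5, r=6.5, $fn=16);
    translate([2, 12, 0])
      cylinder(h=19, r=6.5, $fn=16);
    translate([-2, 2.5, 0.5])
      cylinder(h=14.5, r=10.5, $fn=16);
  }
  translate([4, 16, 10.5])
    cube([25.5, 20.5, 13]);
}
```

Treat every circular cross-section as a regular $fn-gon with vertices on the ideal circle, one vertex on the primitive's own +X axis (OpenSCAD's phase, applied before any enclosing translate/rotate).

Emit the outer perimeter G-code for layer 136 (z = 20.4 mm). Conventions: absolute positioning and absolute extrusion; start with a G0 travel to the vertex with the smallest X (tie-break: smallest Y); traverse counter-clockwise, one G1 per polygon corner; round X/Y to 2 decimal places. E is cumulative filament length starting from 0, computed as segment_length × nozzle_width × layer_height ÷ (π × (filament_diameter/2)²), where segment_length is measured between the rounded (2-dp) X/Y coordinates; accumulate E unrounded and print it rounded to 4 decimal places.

At z = 20.4 mm: the r=7 cylinder contributes a regular 16-gon of circumradius 7; the cylinder at (6, 5) is absent (z outside [7, 12.5]); the cylinder at (2, 12) is not intersected at this z (z outside [0, 19]); the cylinder at (-2, 2.5) does not reach this height (z outside [0.5, 15]); Subtracting the remaining from the first: none of the subtracted shapes is present at this height, so the r=7 cylinder is unchanged — 1 connected region; the cube at (4, 16) (footprint 25.5×20.5) is included at this height; After the difference (first − rest): starting from the result so far, the 25.5×20.5 cube at (4, 16) misses the remaining region (no effect) — 1 connected region. The outline is a single polygon with 16 vertices. Extrusion per mm of travel: 0.4 × 0.15 / (π × 0.875²) = 0.024945. Accumulating E over each segment gives final E = 1.0904.

G0 X-7.00 Y0.00 Z20.40
G1 X-6.47 Y-2.68 E0.0681
G1 X-4.95 Y-4.95 E0.1363
G1 X-2.68 Y-6.47 E0.2044
G1 X0.00 Y-7.00 E0.2726
G1 X2.68 Y-6.47 E0.3407
G1 X4.95 Y-4.95 E0.4089
G1 X6.47 Y-2.68 E0.4770
G1 X7.00 Y0.00 E0.5452
G1 X6.47 Y2.68 E0.6133
G1 X4.95 Y4.95 E0.6815
G1 X2.68 Y6.47 E0.7496
G1 X0.00 Y7.00 E0.8178
G1 X-2.68 Y6.47 E0.8859
G1 X-4.95 Y4.95 E0.9541
G1 X-6.47 Y2.68 E1.0222
G1 X-7.00 Y0.00 E1.0904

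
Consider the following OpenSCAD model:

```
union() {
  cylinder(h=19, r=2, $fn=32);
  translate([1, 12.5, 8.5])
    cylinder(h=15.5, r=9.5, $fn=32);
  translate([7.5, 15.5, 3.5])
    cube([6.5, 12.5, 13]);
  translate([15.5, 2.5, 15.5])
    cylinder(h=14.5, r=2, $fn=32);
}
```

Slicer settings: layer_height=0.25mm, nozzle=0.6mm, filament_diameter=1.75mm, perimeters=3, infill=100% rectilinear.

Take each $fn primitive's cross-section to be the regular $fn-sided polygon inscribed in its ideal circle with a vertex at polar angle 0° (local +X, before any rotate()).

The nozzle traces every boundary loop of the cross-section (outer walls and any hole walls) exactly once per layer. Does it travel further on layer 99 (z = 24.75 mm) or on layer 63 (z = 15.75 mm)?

Layer 99 (z = 24.75): the cylinder is absent (z outside [0, 19]); the cylinder at (1, 12.5) is absent (z outside [8.5, 24]); the cube at (7.5, 15.5) is absent (z outside [3.5, 16.5]); the r=2 cylinder at (15.5, 2.5) gives a regular 32-gon of circumradius 2 (constant along its height) (perimeter = 2·32·2.000·sin(180°/32) = 12.55 mm); Merging all regions: only the r=2 cylinder at (15.5, 2.5) is present, so the union is just that shape — boundary = 12.55 mm. So its perimeter = 12.55 mm. Layer 63 (z = 15.75): the r=2 cylinder gives a regular 32-gon of circumradius 2 (constant along its height) (perimeter = 2·32·2.000·sin(180°/32) = 12.55 mm); the r=9.5 cylinder at (1, 12.5) contributes a regular 32-gon of circumradius 9.5 (perimeter = 2·32·9.500·sin(180°/32) = 59.59 mm); the cube at (7.5, 15.5) (footprint 6.5×12.5) is included at this height (perimeter 38.00 mm); the r=2 cylinder at (15.5, 2.5) contributes a regular 32-gon of circumradius 2 (perimeter = 2·32·2.000·sin(180°/32) = 12.55 mm); Combining (union): the regions partially overlap (shared area 5.71 mm²), so the edge portions inside another operand are dropped and the merged outline is re-measured after clipping — boundary = 111.65 mm. So its perimeter = 111.65 mm. Layer 63 is larger (111.65 vs 12.55 mm).

layer 63 (z = 15.75 mm)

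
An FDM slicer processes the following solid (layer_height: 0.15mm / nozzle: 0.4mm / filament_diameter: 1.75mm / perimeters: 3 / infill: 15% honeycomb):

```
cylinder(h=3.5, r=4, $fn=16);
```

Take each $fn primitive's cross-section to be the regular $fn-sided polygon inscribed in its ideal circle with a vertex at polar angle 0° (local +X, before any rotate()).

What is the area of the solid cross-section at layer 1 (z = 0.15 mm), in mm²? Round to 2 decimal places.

At z = 0.15 mm: the r=4 cylinder contributes a regular 16-gon of circumradius 4 (area = (16/2)·4.000²·sin(360°/16) = 48.98 mm²). Overall, the cross-section is a single solid region. Net area = 48.98 mm².

48.98 mm²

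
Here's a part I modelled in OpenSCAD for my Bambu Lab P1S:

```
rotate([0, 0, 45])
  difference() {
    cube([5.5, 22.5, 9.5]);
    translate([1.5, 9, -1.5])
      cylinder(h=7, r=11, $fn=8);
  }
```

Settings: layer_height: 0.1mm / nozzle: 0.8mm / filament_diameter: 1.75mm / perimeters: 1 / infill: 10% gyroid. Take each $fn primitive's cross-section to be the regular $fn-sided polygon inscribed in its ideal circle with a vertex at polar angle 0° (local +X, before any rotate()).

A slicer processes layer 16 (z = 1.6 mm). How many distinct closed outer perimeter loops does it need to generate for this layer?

At z = 1.6 mm: the cube is present — its section is the full 5.5×22.5 rectangle; the r=11 cylinder at (1.5, 9) contributes a regular 8-gon of circumradius 11; After the difference (first − rest): starting from the 5.5×22.5 cube, the r=11 cylinder at (1.5, 9) partially overlaps it — only the 106.22 mm² overlap (of its 342.24 mm²) is removed, clipping the outline — 1 connected region; (whole slice rotated 45° about Z — lengths, areas and connectivity unchanged). The result has 1 disconnected region.

1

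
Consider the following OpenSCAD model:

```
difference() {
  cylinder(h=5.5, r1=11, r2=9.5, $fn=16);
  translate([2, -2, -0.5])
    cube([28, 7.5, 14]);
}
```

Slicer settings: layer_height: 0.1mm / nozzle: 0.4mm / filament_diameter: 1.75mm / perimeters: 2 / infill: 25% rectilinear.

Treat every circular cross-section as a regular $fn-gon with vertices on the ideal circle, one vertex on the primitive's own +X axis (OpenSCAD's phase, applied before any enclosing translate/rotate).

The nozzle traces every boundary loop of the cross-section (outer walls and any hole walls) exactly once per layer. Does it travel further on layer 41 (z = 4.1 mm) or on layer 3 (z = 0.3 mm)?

layer 3 (z = 0.3 mm)

Layer 41 (z = 4.1): the cone: at t=0.745 of its height the radius interpolates to r₁+(r₂−r₁)t = 9.882, giving a regular 16-gon of that circumradius (perimeter = 2·16·9.882·sin(180°/16) = 61.69 mm); the 28×7.5 cube at (2, -2) contributes its full rectangle (perimeter 71.00 mm); Subtracting the remaining from the first: starting from the cone, the 28×7.5 cube at (2, -2) partially overlaps it — only the 55.01 mm² overlap (of its 210.00 mm²) is removed, clipping the outline — boundary = 74.69 mm. So its perimeter = 74.69 mm. Layer 3 (z = 0.3): the cone contributes a regular 16-gon of circumradius 10.918 (interpolated between r1=11 and r2=9.5 at t=0.055) (perimeter = 2·16·10.918·sin(180°/16) = 68.16 mm); the 28×7.5 cube at (2, -2) contributes its full rectangle (perimeter 71.00 mm); Subtracting the remaining from the first: starting from the cone, the 28×7.5 cube at (2, -2) partially overlaps it — only the 63.07 mm² overlap (of its 210.00 mm²) is removed, clipping the outline — boundary = 83.50 mm. So its perimeter = 83.50 mm. Layer 3 is larger (83.50 vs 74.69 mm).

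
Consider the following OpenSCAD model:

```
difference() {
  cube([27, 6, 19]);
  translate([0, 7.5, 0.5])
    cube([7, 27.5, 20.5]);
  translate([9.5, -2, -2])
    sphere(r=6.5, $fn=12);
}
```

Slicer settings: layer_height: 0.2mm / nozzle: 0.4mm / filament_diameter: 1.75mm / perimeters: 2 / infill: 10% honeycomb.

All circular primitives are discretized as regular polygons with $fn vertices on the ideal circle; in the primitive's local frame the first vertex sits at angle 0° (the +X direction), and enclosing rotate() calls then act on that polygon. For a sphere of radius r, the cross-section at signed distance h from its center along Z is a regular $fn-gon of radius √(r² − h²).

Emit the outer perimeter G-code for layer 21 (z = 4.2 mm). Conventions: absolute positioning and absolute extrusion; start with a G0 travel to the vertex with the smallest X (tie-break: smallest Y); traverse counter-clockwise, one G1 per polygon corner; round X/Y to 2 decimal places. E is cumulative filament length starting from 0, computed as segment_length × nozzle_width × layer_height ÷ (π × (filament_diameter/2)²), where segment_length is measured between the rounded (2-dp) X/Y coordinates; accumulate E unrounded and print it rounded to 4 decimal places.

At z = 4.2 mm: the cube is present — its section is the full 27×6 rectangle; the cube at (0, 7.5) is present — its section is the full 7×27.5 rectangle; the sphere at (9.5, -2): section is a regular 12-gon, circumradius = √(r²−h²) = √(6.5²−6.2²) = 1.952; Taking the first minus the rest: starting from the 27×6 cube, the 7×27.5 cube at (0, 7.5) misses the remaining region (no effect); the r=6.5 sphere at (9.5, -2) misses the remaining region (no effect) — 1 connected region. The outline is a single polygon with 4 vertices. Extrusion per mm of travel: 0.4 × 0.2 / (π × 0.875²) = 0.033260. Accumulating E over each segment gives final E = 2.1952.

G0 X0.00 Y0.00 Z4.20
G1 X27.00 Y0.00 E0.8980
G1 X27.00 Y6.00 E1.0976
G1 X0.00 Y6.00 E1.9956
G1 X0.00 Y0.00 E2.1952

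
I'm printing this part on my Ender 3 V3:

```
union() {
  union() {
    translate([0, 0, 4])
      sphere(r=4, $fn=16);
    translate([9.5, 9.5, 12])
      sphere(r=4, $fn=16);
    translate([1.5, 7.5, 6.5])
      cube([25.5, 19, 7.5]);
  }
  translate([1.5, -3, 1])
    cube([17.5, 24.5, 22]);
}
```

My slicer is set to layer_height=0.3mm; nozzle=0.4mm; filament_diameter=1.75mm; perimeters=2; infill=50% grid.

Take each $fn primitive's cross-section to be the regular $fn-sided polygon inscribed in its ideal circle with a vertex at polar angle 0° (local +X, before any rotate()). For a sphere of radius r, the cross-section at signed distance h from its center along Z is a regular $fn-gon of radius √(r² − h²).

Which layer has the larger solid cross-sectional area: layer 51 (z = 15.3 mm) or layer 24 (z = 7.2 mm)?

layer 24 (z = 7.2 mm)

Layer 51 (z = 15.3): the sphere does not reach this height (|z−center|=11.300 > r=4); the r=4 sphere at (9.5, 9.5) slices to a regular 16-gon of circumradius 2.261 (√(r²−h²) with h=3.3 from center) (area = (16/2)·2.261²·sin(360°/16) = 15.64 mm²); the cube at (1.5, 7.5) does not reach this height (z outside [6.5, 14]); Combining (union): only the r=4 sphere at (9.5, 9.5) is present, so the union is just that shape — area = 15.64 mm²; the cube at (1.5, -3) is present — its section is the full 17.5×24.5 rectangle (area 428.75 mm²); Combining (union): that combined region lies entirely inside the 17.5×24.5 cube at (1.5, -3), so the union is just the 17.5×24.5 cube at (1.5, -3) — area = 428.75 mm². So its area = 428.75 mm². Layer 24 (z = 7.2): the r=4 sphere contributes a regular 16-gon of circumradius √(4²−3.2²) = 2.400 (area = (16/2)·2.400²·sin(360°/16) = 17.63 mm²); the sphere at (9.5, 9.5) does not reach this height (|z−center|=4.800 > r=4); the cube at (1.5, 7.5) (footprint 25.5×19) is included at this height (area 484.50 mm²); Taking the union: the 2 present regions are separate (no shared area or edge), so areas and boundary lengths simply add and each stays a separate island — area = 502.13 mm²; the cube at (1.5, -3) is present — its section is the full 17.5×24.5 rectangle (area 428.75 mm²); Merging all regions: the regions partially overlap — summed areas 930.88 mm² minus the doubly-counted overlap 247.22 mm² gives 683.66 mm² — area = 683.66 mm². So its area = 683.66 mm². Layer 24 is larger (683.66 vs 428.75 mm²).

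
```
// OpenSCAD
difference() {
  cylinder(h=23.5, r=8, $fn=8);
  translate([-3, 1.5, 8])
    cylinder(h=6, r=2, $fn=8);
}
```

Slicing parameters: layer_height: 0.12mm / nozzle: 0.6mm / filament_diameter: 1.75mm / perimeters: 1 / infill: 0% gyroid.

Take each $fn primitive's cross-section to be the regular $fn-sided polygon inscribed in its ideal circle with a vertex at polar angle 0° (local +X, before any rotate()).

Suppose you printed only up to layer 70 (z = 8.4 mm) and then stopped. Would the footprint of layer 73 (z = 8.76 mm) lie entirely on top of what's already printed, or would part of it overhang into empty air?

Compare the two slices. At z = 8.4: the r=8 cylinder gives a regular 8-gon of circumradius 8 (constant along its height) (area = (8/2)·8.000²·sin(360°/8) = 181.02 mm²); the cylinder at (-3, 1.5): section is a regular 8-gon, circumradius r=2 (area = (8/2)·2.000²·sin(360°/8) = 11.31 mm²); After the difference (first − rest): starting from the r=8 cylinder (181.02 mm²), the r=2 cylinder at (-3, 1.5) lies wholly inside it (removes its full 11.31 mm² and its 12.25 mm outline becomes a hole wall) — area = 169.71 mm². At z = 8.76: the r=8 cylinder gives a regular 8-gon of circumradius 8 (constant along its height) (area = (8/2)·8.000²·sin(360°/8) = 181.02 mm²); the r=2 cylinder at (-3, 1.5) gives a regular 8-gon of circumradius 2 (constant along its height) (area = (8/2)·2.000²·sin(360°/8) = 11.31 mm²); Subtracting the remaining from the first: starting from the r=8 cylinder (181.02 mm²), the r=2 cylinder at (-3, 1.5) lies wholly inside it (removes its full 11.31 mm² and its 12.25 mm outline becomes a hole wall) — area = 169.71 mm². Checking containment: the cross-section at z = 8.76 is a subset of the cross-section at z = 8.4.

entirely on top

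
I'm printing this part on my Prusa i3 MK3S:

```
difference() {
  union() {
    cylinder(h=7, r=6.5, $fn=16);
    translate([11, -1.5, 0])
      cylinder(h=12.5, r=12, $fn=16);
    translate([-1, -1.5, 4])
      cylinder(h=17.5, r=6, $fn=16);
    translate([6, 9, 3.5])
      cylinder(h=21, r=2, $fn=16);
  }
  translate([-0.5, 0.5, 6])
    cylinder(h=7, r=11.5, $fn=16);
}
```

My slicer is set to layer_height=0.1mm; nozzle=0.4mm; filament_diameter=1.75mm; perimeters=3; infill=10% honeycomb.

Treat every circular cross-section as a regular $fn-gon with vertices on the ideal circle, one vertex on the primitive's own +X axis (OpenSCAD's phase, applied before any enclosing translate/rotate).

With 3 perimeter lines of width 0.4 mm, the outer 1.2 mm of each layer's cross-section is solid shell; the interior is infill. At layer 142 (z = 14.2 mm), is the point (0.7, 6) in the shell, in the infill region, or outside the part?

outside

At z = 14.2 mm: the cylinder is not intersected at this z (z outside [0, 7]); the cylinder at (11, -1.5) does not reach this height (z outside [0, 12.5]); the r=6 cylinder at (-1, -1.5) contributes a regular 16-gon of circumradius 6; the r=2 cylinder at (6, 9) gives a regular 16-gon of circumradius 2 (constant along its height); Merging all regions: the 2 present regions are separate (no shared area or edge), so areas and boundary lengths simply add and each stays a separate island — 2 connected regions; the cylinder at (-0.5, 0.5) does not reach this height (z outside [6, 13]); Subtracting the remaining from the first: none of the subtracted shapes is present at this height, so that combined region is unchanged — 2 connected regions. Overall, the cross-section has 2 separate islands. The nearest boundary edge runs (-1.00, 4.50)→(1.30, 4.04); distance from the point to it = 1.80 mm. The point is not inside any of the regions above, so it lies outside the cross-section (1.80 mm from the nearest boundary).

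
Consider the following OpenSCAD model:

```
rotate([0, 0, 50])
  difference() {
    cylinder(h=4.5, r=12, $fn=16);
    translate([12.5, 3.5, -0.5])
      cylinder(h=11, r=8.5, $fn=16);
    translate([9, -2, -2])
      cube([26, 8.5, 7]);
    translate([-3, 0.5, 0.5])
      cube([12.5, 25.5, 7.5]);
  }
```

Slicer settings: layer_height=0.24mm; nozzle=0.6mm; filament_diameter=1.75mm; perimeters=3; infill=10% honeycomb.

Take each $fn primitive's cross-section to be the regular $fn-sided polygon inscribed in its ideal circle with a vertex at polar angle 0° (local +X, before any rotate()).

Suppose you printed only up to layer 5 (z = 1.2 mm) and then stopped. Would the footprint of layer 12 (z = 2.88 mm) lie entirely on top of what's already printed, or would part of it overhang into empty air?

entirely on top

Compare the two slices. At z = 1.2: the r=12 cylinder gives a regular 16-gon of circumradius 12 (constant along its height) (area = (16/2)·12.000²·sin(360°/16) = 440.85 mm²); the cylinder at (12.5, 3.5): section is a regular 16-gon, circumradius r=8.5 (area = (16/2)·8.500²·sin(360°/16) = 221.19 mm²); the 26×8.5 cube at (9, -2) contributes its full rectangle (area 221.00 mm²); the cube at (-3, 0.5) is present — its section is the full 12.5×25.5 rectangle (area 318.75 mm²); Subtracting the remaining from the first: starting from the r=12 cylinder (440.85 mm²), the r=8.5 cylinder at (12.5, 3.5) partially overlaps it — only the 76.41 mm² overlap (of its 221.19 mm²) is removed, clipping the outline; the 26×8.5 cube at (9, -2) misses the remaining region (no effect); the 12.5×25.5 cube at (-3, 0.5) partially overlaps it — only the 87.08 mm² overlap (of its 318.75 mm²) is removed, clipping the outline — area = 277.37 mm²; (whole slice rotated 50° about Z — lengths, areas and connectivity unchanged). At z = 2.88: the cylinder: section is a regular 16-gon, circumradius r=12 (area = (16/2)·12.000²·sin(360°/16) = 440.85 mm²); the r=8.5 cylinder at (12.5, 3.5) gives a regular 16-gon of circumradius 8.5 (constant along its height) (area = (16/2)·8.500²·sin(360°/16) = 221.19 mm²); the 26×8.5 cube at (9, -2) contributes its full rectangle (area 221.00 mm²); the cube at (-3, 0.5) is present — its section is the full 12.5×25.5 rectangle (area 318.75 mm²); After the difference (first − rest): starting from the r=12 cylinder (440.85 mm²), the r=8.5 cylinder at (12.5, 3.5) partially overlaps it — only the 76.41 mm² overlap (of its 221.19 mm²) is removed, clipping the outline; the 26×8.5 cube at (9, -2) misses the remaining region (no effect); the 12.5×25.5 cube at (-3, 0.5) partially overlaps it — only the 87.08 mm² overlap (of its 318.75 mm²) is removed, clipping the outline — area = 277.37 mm²; (rotated 50° about Z; rotation is an isometry so areas/perimeters/island counts are preserved). Checking containment: the cross-section at z = 2.88 is a subset of the cross-section at z = 1.2.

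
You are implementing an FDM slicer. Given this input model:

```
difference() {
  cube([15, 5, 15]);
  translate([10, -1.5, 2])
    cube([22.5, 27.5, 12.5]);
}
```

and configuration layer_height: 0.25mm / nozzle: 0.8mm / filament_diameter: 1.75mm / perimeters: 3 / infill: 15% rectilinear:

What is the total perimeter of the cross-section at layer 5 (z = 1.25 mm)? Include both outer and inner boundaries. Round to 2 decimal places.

At z = 1.25 mm: the cube is present — its section is the full 15×5 rectangle (perimeter 40.00 mm); the cube at (10, -1.5) is not intersected at this z (z outside [2, 14.5]); Subtracting the remaining from the first: none of the subtracted shapes is present at this height, so the 15×5 cube is unchanged — boundary = 40.00 mm. Overall, the cross-section is a single solid region. Total boundary length (outer) = 40.00 mm.

40.00 mm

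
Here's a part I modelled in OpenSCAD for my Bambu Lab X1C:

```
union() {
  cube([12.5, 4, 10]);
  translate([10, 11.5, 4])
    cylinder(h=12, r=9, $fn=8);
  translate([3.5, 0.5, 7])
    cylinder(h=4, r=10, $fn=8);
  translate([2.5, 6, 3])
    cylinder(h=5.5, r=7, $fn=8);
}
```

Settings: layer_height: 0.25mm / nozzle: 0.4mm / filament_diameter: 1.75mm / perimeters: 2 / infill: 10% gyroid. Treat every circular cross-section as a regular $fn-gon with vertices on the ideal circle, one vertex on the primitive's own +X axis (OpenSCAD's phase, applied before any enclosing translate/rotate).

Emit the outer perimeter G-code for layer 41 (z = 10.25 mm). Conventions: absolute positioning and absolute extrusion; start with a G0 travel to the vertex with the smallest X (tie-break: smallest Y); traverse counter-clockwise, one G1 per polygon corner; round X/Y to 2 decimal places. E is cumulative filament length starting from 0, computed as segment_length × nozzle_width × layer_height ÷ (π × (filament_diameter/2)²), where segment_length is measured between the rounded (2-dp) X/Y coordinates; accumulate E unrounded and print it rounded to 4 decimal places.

At z = 10.25 mm: the cube does not reach this height (z outside [0, 10]); the cylinder at (10, 11.5): section is a regular 8-gon, circumradius r=9; the cylinder at (3.5, 0.5): section is a regular 8-gon, circumradius r=10; the cylinder at (2.5, 6) is absent (z outside [3, 8.5]); Merging all regions: the regions partially overlap (shared area 45.99 mm²), so overlapping operands fuse into one piece — 1 connected region. The outline is a single polygon with 14 vertices. Extrusion per mm of travel: 0.4 × 0.25 / (π × 0.875²) = 0.041575. Accumulating E over each segment gives final E = 3.6548.

G0 X-6.50 Y0.50 Z10.25
G1 X-3.57 Y-6.57 E0.3182
G1 X3.50 Y-9.50 E0.6364
G1 X10.57 Y-6.57 E0.9545
G1 X13.50 Y0.50 E1.2727
G1 X12.28 Y3.44 E1.4051
G1 X16.36 Y5.14 E1.5888
G1 X19.00 Y11.50 E1.8751
G1 X16.36 Y17.86 E2.1614
G1 X10.00 Y20.50 E2.4477
G1 X3.64 Y17.86 E2.7340
G1 X1.00 Y11.50 E3.0203
G1 X1.72 Y9.76 E3.0986
G1 X-3.57 Y7.57 E3.3366
G1 X-6.50 Y0.50 E3.6548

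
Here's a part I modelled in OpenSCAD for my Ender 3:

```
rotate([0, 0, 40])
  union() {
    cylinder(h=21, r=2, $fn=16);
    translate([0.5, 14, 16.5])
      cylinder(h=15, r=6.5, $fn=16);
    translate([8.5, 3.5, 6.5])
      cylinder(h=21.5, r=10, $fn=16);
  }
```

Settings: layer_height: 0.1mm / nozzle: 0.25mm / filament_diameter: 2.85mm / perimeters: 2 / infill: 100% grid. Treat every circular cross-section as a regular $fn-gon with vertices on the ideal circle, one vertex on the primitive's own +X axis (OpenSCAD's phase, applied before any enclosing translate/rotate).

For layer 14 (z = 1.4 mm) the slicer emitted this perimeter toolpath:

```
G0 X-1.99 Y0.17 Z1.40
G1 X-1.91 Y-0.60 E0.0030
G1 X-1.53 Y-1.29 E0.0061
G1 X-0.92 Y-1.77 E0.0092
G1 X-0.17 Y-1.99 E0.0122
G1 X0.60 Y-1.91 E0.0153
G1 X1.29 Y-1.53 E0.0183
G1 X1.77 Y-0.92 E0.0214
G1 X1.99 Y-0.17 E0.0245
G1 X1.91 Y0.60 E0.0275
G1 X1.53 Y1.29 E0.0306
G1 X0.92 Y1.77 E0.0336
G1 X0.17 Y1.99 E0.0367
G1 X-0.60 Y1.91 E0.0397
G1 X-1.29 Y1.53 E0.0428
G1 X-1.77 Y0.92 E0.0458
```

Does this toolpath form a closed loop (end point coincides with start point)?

Start point (G0): (-1.99, 0.17). End point (last G1): the path does not return to the start — open.

no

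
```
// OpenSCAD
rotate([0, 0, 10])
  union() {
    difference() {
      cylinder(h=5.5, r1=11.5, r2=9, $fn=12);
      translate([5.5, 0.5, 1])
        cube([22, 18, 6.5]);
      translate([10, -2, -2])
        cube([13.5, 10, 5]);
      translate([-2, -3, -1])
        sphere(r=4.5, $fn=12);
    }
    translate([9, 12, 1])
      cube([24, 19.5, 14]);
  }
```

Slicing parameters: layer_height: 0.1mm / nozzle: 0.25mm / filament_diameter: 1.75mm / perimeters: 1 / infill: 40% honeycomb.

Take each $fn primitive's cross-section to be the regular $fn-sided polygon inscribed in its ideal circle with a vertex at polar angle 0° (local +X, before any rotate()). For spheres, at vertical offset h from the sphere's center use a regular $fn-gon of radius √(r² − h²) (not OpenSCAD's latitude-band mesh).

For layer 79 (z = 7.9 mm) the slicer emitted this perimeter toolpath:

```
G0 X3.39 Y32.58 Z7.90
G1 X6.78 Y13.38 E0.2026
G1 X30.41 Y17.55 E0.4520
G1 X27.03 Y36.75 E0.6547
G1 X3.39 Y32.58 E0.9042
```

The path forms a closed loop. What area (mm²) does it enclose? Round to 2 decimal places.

467.91 mm²

Apply the shoelace formula to the sequence of (X, Y) vertices; enclosed area = 467.91 mm².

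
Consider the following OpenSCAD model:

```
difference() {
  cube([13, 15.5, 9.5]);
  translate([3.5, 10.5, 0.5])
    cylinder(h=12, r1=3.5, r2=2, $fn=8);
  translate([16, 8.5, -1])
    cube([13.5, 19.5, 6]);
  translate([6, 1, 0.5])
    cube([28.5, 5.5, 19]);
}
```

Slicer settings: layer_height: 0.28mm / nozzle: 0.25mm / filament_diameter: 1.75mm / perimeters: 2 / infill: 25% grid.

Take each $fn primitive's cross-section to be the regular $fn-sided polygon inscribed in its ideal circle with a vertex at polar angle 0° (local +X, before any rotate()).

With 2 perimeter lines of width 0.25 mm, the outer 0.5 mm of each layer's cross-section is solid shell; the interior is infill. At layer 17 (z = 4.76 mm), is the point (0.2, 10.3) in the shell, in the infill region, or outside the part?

At z = 4.76 mm: the cube (footprint 13×15.5) is included at this height; the cone at (3.5, 10.5) contributes a regular 8-gon of circumradius 2.968 (interpolated between r1=3.5 and r2=2 at t=0.355); the cube at (16, 8.5) is present — its section is the full 13.5×19.5 rectangle; the cube at (6, 1) (footprint 28.5×5.5) is included at this height; After the difference (first − rest): starting from the 13×15.5 cube, the cone at (3.5, 10.5) lies wholly inside it (removes its full 24.91 mm² and its 18.17 mm outline becomes a hole wall); the 13.5×19.5 cube at (16, 8.5) misses the remaining region (no effect); the 28.5×5.5 cube at (6, 1) partially overlaps it — only the 38.50 mm² overlap (of its 156.75 mm²) is removed, clipping the outline — 1 connected region with 1 hole. Overall, the cross-section is one region with 1 hole. The nearest boundary edge runs (0.00, 0.00)→(0.00, 15.50); distance from the point to it = 0.20 mm. The point is inside the cross-section, 0.20 mm from the nearest boundary — within the 0.5 mm shell band (2 × 0.25).

shell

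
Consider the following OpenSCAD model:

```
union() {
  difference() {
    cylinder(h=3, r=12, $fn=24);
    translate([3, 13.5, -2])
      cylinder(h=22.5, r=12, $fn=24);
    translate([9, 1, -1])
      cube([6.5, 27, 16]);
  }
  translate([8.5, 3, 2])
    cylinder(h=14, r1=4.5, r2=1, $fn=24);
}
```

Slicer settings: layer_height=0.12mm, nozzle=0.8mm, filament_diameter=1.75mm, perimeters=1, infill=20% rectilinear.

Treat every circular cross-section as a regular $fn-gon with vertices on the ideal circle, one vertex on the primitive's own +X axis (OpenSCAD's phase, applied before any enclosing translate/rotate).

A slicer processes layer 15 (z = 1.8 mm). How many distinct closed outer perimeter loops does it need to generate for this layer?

At z = 1.8 mm: the cylinder: section is a regular 24-gon, circumradius r=12; the r=12 cylinder at (3, 13.5) gives a regular 24-gon of circumradius 12 (constant along its height); the cube at (9, 1) (footprint 6.5×27) is included at this height; Taking the first minus the rest: starting from the r=12 cylinder, the r=12 cylinder at (3, 13.5) partially overlaps it — only the 136.73 mm² overlap (of its 447.24 mm²) is removed, clipping the outline; the 6.5×27 cube at (9, 1) partially overlaps it — only the 7.71 mm² overlap (of its 175.50 mm²) is removed, clipping the outline — 1 connected region; the cone at (8.5, 3) does not reach this height (z outside [2, 16]); Combining (union): only the result so far is present, so the union is just that shape — 1 connected region. The result has 1 disconnected region.

1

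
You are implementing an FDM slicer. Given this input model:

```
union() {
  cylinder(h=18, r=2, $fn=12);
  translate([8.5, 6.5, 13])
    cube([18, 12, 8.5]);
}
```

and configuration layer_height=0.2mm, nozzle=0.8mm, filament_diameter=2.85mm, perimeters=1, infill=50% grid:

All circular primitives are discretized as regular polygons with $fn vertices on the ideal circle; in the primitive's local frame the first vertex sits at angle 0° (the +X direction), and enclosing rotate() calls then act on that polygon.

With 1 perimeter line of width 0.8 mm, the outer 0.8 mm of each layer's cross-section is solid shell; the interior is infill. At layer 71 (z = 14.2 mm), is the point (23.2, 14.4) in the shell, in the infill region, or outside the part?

At z = 14.2 mm: the r=2 cylinder gives a regular 12-gon of circumradius 2 (constant along its height); the cube at (8.5, 6.5) is present — its section is the full 18×12 rectangle; Taking the union: the 2 present regions are separate (no shared area or edge), so areas and boundary lengths simply add and each stays a separate island — 2 connected regions. Overall, the cross-section has 2 separate islands. The nearest boundary edge runs (26.50, 18.50)→(26.50, 6.50); distance from the point to it = 3.30 mm. (Shell/infill is judged within the island containing the point — the largest one.) The point is inside the cross-section and 3.30 mm from the nearest boundary — more than the 0.8 mm shell width (1 × 0.8), so it's in the infill interior.

infill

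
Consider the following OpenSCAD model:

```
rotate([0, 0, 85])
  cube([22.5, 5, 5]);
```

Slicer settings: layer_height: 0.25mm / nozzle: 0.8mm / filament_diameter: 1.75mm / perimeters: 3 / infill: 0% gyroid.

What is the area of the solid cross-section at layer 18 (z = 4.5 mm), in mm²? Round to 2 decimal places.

112.50 mm²

At z = 4.5 mm: the cube (footprint 22.5×5) is included at this height (area 112.50 mm²); (whole slice rotated 85° about Z — lengths, areas and connectivity unchanged). Overall, the cross-section is a single solid region. Net area = 112.50 mm².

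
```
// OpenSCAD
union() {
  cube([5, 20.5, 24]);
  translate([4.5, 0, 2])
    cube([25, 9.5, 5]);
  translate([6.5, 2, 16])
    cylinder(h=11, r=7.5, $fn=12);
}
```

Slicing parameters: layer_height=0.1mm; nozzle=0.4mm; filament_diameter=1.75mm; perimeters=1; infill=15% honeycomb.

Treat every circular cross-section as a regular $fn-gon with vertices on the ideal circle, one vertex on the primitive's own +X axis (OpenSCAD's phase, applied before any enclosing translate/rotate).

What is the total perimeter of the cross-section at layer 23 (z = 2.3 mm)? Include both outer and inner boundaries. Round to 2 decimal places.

At z = 2.3 mm: the 5×20.5 cube contributes its full rectangle (perimeter 51.00 mm); the cube at (4.5, 0) is present — its section is the full 25×9.5 rectangle (perimeter 69.00 mm); the cylinder at (6.5, 2) does not reach this height (z outside [16, 27]); Merging all regions: the regions partially overlap (shared area 4.75 mm²), so the edge portions inside another operand are dropped and the merged outline is re-measured after clipping — boundary = 100.00 mm. Overall, the cross-section is a single solid region. Total boundary length (outer) = 100.00 mm.

100.00 mm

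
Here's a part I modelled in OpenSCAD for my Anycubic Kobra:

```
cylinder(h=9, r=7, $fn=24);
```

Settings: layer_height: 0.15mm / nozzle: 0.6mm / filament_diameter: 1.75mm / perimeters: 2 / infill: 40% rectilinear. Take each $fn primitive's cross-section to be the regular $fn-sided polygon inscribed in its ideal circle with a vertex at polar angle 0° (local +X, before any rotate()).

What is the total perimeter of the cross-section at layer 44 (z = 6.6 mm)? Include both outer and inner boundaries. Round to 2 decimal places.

At z = 6.6 mm: the r=7 cylinder gives a regular 24-gon of circumradius 7 (constant along its height) (perimeter = 2·24·7.000·sin(180°/24) = 43.86 mm). Overall, the cross-section is a single solid region. Total boundary length (outer) = 43.86 mm.

43.86 mm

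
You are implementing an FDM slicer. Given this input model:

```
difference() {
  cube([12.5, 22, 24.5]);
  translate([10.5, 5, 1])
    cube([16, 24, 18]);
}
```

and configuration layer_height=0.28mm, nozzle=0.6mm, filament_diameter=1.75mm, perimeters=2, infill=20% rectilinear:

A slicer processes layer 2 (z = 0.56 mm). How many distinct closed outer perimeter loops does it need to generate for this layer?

At z = 0.56 mm: the 12.5×22 cube contributes its full rectangle; the cube at (10.5, 5) is not intersected at this z (z outside [1, 19]); Subtracting the remaining from the first: none of the subtracted shapes is present at this height, so the 12.5×22 cube is unchanged — 1 connected region. The result has 1 disconnected region.

1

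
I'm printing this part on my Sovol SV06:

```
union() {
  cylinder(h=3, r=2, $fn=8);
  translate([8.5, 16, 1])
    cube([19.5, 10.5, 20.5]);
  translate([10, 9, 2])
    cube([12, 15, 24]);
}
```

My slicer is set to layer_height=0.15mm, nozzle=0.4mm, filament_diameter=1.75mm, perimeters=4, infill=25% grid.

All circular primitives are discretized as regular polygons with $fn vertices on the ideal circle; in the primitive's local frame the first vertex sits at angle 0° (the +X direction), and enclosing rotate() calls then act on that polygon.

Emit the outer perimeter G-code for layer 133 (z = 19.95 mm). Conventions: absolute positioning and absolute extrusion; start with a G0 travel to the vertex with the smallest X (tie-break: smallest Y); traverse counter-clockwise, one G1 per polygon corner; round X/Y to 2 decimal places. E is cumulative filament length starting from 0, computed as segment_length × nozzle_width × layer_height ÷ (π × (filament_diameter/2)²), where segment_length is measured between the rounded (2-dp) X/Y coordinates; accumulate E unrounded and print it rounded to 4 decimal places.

At z = 19.95 mm: the cylinder is not intersected at this z (z outside [0, 3]); the 19.5×10.5 cube at (8.5, 16) contributes its full rectangle; the cube at (10, 9) is present — its section is the full 12×15 rectangle; Combining (union): the regions partially overlap (shared area 96.00 mm²), so overlapping operands fuse into one piece — 1 connected region. The outline is a single polygon with 8 vertices. Extrusion per mm of travel: 0.4 × 0.15 / (π × 0.875²) = 0.024945. Accumulating E over each segment gives final E = 1.8459.

G0 X8.50 Y16.00 Z19.95
G1 X10.00 Y16.00 E0.0374
G1 X10.00 Y9.00 E0.2120
G1 X22.00 Y9.00 E0.5114
G1 X22.00 Y16.00 E0.6860
G1 X28.00 Y16.00 E0.8357
G1 X28.00 Y26.50 E1.0976
G1 X8.50 Y26.50 E1.5840
G1 X8.50 Y16.00 E1.8459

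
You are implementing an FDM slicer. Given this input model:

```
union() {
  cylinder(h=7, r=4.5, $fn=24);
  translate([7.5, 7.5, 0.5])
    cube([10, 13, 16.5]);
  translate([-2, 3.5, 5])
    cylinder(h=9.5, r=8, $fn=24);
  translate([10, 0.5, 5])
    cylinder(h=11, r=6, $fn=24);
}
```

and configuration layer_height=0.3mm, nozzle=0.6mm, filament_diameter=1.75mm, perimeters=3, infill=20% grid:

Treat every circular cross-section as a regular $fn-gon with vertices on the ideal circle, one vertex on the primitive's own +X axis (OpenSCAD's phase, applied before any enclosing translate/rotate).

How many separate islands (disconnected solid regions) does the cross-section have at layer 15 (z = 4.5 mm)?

2

At z = 4.5 mm: the r=4.5 cylinder gives a regular 24-gon of circumradius 4.5 (constant along its height); the cube at (7.5, 7.5) (footprint 10×13) is included at this height; the cylinder at (-2, 3.5) does not reach this height (z outside [5, 14.5]); the cylinder at (10, 0.5) is not intersected at this z (z outside [5, 16]); Merging all regions: the 2 present regions are separate (no shared area or edge), so areas and boundary lengths simply add and each stays a separate island — 2 connected regions. Overall, the cross-section has 2 separate islands. Island count = 2.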